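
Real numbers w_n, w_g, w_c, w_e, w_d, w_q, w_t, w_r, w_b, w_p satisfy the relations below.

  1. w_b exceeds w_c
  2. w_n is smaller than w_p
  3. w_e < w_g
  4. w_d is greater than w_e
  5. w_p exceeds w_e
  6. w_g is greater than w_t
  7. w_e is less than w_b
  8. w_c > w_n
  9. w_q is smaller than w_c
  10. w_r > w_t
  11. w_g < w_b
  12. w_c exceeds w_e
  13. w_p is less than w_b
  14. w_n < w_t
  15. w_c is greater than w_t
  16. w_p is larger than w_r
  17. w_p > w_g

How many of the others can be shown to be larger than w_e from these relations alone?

5

The elements the relations force above w_e are w_c, w_g, w_d, w_p, w_b — no chain reaches any other.
That is 5.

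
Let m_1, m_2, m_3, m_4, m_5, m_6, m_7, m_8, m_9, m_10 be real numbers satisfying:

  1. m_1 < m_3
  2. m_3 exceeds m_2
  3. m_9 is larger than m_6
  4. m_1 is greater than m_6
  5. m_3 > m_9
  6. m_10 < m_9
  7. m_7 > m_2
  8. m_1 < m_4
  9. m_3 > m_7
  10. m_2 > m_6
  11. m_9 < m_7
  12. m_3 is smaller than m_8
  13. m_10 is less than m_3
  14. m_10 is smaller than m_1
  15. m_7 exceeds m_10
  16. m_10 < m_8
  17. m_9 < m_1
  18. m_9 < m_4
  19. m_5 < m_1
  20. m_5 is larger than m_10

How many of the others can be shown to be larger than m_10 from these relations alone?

Directly above m_10: m_5, m_9, m_7, m_1, m_3, m_8.
One step further: m_4 (7 so far).
No other element is forced above m_10 by the given relations, so the count is 7.

7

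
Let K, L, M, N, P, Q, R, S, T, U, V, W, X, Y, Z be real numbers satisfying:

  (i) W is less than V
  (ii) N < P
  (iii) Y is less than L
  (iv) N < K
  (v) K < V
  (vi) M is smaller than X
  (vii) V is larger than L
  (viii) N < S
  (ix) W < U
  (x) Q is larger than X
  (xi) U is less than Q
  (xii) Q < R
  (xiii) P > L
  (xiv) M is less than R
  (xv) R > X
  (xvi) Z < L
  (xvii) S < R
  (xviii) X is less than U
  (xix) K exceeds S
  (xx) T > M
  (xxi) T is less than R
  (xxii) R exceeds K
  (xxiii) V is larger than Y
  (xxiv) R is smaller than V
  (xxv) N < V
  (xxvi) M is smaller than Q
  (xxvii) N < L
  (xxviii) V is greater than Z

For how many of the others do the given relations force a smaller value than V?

13

From V the given relations immediately reach Z, N, Y, W, L, K, R.
From those, M, T, X, S, Q — 12 in total.
From those, U — 13 in total.
Nothing else is reachable below V; 13 in all.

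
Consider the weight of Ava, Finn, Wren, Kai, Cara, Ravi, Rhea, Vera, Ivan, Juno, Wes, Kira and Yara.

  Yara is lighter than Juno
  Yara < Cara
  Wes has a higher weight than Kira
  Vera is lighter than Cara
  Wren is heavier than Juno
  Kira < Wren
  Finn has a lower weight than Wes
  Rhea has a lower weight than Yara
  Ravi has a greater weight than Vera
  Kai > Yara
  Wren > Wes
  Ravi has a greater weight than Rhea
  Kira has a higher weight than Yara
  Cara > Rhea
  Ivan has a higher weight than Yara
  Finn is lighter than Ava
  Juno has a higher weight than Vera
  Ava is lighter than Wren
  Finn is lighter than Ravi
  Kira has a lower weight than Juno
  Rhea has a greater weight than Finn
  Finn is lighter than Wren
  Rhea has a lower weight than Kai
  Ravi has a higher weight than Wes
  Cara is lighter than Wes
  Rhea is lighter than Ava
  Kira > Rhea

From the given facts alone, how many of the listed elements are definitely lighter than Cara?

4

The elements the relations force below Cara are Finn, Vera, Rhea, Yara — no chain reaches any other.
That is 4.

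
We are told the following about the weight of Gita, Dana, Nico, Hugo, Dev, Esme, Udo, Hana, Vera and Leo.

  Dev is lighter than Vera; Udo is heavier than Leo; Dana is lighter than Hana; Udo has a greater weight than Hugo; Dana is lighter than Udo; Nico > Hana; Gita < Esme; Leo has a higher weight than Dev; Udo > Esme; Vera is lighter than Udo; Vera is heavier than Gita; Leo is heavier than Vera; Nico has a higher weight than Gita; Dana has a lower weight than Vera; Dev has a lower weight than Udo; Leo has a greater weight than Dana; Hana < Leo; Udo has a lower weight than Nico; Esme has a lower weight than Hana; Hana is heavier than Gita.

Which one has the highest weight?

Chaining downward from Nico: directly below it, Gita, Hana, Udo; then Hugo, Esme, Dana, Dev, Vera, Leo.
That covers every other element, and nothing is given above Nico, so Nico is the highest weight.

Nico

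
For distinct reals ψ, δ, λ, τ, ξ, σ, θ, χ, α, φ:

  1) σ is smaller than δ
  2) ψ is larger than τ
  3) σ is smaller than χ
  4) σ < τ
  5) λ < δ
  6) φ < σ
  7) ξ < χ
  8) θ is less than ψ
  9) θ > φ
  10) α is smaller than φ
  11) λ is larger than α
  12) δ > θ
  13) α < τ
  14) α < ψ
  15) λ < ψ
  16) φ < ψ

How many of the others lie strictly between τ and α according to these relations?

2

The relations place α below τ. An element lies strictly between them when it is forced above α and also forced below τ.
Above α: {φ, σ, λ, θ, χ, δ, ψ}. Below τ: {φ, σ}.
Intersection: {φ, σ} — 2.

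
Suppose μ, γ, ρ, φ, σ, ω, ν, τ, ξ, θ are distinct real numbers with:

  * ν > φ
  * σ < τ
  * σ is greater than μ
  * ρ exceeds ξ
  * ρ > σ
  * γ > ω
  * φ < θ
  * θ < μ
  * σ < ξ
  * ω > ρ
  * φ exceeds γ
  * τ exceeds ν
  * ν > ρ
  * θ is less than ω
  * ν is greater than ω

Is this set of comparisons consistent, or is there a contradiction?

inconsistent

We have φ < θ stated directly, yet also θ < μ < σ < ξ < ρ < ω < γ < φ by chaining the others — so θ < φ. Contradiction.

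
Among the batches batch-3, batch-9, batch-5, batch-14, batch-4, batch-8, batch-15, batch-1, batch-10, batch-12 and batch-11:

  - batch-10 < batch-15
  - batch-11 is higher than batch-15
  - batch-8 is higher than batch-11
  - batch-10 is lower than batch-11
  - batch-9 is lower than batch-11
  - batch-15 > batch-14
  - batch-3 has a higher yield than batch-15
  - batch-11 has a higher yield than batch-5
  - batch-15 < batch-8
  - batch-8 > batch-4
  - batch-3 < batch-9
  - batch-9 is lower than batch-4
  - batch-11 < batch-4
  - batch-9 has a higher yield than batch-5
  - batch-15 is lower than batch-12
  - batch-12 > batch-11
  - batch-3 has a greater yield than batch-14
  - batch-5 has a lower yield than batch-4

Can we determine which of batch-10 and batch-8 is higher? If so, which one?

batch-8

Following the relations from batch-10: batch-10 < batch-15 < batch-3 < batch-9 < batch-11 < batch-4 < batch-8.
So batch-8 is higher.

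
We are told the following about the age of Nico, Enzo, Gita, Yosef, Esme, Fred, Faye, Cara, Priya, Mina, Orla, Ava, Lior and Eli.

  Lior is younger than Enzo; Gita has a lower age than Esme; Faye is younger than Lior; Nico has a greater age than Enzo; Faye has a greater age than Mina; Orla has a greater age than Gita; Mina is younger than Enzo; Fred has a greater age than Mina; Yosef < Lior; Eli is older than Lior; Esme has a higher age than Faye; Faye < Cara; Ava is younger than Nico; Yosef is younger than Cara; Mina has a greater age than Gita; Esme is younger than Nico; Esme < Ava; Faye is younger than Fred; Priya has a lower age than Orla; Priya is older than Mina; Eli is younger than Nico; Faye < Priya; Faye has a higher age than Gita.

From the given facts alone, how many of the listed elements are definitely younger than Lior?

From Lior the given relations immediately reach Faye, Yosef.
From those, Gita, Mina — 4 in total.
No other element is forced below Lior by the given relations, so the count is 4.

4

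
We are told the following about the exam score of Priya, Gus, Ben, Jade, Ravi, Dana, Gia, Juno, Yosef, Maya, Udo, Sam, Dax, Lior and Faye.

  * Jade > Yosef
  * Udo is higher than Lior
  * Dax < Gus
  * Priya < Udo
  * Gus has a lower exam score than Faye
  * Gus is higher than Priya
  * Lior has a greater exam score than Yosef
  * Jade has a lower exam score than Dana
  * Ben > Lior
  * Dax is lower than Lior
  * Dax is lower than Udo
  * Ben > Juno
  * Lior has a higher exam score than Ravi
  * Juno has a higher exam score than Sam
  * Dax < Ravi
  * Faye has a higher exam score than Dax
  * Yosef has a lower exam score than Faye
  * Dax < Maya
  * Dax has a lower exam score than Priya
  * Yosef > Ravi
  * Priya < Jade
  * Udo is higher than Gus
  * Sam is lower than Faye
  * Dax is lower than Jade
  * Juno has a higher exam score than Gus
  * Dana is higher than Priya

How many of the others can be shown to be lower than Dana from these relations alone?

5

From Dana the given relations immediately reach Priya, Jade.
From those, Dax, Yosef — 4 in total.
From those, Ravi — 5 in total.
No other element is forced below Dana by the given relations, so the count is 5.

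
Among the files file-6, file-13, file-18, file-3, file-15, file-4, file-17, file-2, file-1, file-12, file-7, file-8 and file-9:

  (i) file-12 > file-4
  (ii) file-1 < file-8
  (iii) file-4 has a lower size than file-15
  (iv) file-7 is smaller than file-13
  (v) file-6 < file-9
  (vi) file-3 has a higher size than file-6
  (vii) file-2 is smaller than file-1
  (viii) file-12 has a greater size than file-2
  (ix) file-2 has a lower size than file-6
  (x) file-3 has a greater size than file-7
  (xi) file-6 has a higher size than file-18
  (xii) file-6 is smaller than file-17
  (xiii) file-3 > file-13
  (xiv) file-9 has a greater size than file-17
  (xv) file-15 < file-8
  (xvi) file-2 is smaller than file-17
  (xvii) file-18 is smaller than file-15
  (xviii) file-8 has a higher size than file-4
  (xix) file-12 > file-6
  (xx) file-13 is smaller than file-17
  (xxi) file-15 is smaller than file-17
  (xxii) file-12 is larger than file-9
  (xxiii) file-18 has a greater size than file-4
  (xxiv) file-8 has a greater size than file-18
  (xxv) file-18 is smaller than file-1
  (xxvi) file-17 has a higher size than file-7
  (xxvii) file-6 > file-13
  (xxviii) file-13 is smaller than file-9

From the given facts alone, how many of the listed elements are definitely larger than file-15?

4

The elements the relations force above file-15 are file-8, file-17, file-9, file-12 — no chain reaches any other.
That is 4.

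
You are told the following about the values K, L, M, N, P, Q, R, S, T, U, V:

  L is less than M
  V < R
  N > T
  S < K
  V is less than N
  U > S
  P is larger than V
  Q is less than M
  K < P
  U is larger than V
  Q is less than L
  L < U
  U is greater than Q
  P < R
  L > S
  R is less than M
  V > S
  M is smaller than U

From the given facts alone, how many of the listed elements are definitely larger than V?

The elements the relations force above V are N, P, R, M, U — no chain reaches any other.
That is 5.

5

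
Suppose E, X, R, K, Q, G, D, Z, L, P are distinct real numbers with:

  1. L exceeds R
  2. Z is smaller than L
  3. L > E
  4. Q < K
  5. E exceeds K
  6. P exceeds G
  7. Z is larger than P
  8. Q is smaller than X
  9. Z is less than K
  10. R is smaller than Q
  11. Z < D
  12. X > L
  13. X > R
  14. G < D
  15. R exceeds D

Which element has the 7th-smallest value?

Chaining the given pairs: G < P < Z < D < R < Q < K < E < L < X.
Counting 7 from the smallest end gives K.

K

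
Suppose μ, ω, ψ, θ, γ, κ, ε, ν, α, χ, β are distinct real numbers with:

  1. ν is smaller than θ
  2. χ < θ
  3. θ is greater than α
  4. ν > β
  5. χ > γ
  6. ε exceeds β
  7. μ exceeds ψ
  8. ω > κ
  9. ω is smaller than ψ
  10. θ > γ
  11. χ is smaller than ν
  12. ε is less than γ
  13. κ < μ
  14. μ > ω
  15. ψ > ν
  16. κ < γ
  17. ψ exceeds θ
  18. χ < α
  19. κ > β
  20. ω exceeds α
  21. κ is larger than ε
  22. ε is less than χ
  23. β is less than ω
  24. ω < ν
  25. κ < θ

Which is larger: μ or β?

β < ε and ε < κ give β < κ.
With κ < γ: β < ε < κ < γ.
Then γ < χ extends the chain to χ.
With χ < α: β < ε < κ < γ < χ < α.
With α < ω: β < ε < κ < γ < χ < α < ω.
With ω < ν: β < ε < κ < γ < χ < α < ω < ν.
With ν < θ: β < ε < κ < γ < χ < α < ω < ν < θ.
Then θ < ψ extends the chain to ψ.
Then ψ < μ extends the chain to μ.
So β < μ; μ is the larger of the two.

μ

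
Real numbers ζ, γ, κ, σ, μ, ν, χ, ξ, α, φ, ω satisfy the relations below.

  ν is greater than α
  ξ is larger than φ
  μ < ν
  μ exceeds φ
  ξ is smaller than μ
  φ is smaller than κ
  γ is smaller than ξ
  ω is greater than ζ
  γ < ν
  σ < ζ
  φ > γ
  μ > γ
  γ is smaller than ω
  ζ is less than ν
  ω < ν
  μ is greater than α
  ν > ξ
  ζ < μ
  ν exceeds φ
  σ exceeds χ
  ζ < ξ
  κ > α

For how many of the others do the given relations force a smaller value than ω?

From ω the given relations immediately reach γ, ζ.
From those, σ — 3 in total.
From those, χ — 4 in total.
Nothing else is reachable below ω; 4 in all.

4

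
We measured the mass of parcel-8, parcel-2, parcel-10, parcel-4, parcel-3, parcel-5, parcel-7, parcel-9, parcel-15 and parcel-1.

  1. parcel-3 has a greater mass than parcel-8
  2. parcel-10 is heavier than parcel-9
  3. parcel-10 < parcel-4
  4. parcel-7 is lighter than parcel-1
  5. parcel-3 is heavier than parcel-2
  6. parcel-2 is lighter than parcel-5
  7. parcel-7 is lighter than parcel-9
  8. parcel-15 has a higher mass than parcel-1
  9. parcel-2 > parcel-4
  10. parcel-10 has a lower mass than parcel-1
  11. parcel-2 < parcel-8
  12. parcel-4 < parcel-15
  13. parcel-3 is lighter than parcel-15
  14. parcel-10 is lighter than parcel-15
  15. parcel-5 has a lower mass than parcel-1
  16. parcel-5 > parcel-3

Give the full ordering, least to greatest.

parcel-7 < parcel-9 < parcel-10 < parcel-4 < parcel-2 < parcel-8 < parcel-3 < parcel-5 < parcel-1 < parcel-15

Each adjacent pair is fixed by a given relation: parcel-7 < parcel-9; parcel-9 < parcel-10; parcel-10 < parcel-4; parcel-4 < parcel-2; parcel-2 < parcel-8; parcel-8 < parcel-3; parcel-3 < parcel-5; parcel-5 < parcel-1; parcel-1 < parcel-15. Chaining them end to end gives the full order.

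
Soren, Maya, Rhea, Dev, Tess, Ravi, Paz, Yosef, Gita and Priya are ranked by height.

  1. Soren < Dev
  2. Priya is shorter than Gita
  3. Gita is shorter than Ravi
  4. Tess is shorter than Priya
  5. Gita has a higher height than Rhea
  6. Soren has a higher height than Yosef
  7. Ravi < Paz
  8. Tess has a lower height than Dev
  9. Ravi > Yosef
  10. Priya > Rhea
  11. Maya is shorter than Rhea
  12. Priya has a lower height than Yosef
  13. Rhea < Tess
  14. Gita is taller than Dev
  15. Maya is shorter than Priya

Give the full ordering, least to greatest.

Maya < Rhea < Tess < Priya < Yosef < Soren < Dev < Gita < Ravi < Paz

The consecutive links are each given: Maya < Rhea; Rhea < Tess; Tess < Priya; Priya < Yosef; Yosef < Soren; Soren < Dev; Dev < Gita; Gita < Ravi; Ravi < Paz.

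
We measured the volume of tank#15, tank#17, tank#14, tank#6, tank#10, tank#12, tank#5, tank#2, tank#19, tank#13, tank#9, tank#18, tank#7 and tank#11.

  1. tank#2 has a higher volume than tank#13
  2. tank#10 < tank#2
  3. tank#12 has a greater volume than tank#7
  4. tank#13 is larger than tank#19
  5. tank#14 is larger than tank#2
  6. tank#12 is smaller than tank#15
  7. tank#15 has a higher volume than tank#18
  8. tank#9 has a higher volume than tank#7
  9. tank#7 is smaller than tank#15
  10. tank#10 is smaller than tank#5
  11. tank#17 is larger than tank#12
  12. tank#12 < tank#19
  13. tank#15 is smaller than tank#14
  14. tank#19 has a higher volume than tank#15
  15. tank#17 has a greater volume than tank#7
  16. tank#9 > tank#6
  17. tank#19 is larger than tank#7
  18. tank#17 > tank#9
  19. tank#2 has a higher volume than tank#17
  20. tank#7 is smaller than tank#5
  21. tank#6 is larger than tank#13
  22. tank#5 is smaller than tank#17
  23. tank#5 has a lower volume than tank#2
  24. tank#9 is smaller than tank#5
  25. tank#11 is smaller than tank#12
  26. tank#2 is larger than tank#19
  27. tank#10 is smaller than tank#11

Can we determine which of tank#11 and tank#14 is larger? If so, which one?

Link the given pairs in sequence: tank#11 < tank#12; tank#12 < tank#19; tank#19 < tank#13; tank#13 < tank#6; tank#6 < tank#9; tank#9 < tank#5; tank#5 < tank#17; tank#17 < tank#2; tank#2 < tank#14.
Chaining these gives tank#11 < tank#12 < tank#19 < tank#13 < tank#6 < tank#9 < tank#5 < tank#17 < tank#2 < tank#14.
So tank#14 is larger.

tank#14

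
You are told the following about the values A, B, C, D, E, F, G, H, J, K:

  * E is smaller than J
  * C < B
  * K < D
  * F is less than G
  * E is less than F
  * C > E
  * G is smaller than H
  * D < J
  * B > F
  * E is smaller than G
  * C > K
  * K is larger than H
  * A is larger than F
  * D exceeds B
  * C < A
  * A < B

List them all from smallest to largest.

E < F < G < H < K < C < A < B < D < J

The consecutive links are each given: E < F; F < G; G < H; H < K; K < C; C < A; A < B; B < D; D < J.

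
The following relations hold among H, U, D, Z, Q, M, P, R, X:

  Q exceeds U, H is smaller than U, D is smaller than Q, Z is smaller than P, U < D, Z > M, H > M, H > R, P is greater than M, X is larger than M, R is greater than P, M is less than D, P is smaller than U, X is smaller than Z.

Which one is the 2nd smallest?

Piecing the relations together gives one ordering: M < X < Z < P < R < H < U < D < Q.
Counting 2 from the smallest end gives X.

X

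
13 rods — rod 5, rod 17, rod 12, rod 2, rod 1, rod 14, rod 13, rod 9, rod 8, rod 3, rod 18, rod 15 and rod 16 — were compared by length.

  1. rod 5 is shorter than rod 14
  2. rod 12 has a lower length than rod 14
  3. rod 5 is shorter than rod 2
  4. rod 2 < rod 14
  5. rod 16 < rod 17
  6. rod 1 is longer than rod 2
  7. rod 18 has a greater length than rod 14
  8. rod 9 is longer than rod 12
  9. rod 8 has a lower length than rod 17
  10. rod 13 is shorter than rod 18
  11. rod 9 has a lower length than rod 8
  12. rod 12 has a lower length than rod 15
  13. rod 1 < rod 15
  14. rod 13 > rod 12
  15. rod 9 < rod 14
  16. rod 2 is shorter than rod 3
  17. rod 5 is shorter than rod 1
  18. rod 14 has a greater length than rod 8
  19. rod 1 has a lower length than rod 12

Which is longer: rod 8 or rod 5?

The relevant relations are rod 5 < rod 2; rod 2 < rod 1; rod 1 < rod 12; rod 12 < rod 9; rod 9 < rod 8.
Chaining these gives rod 5 < rod 2 < rod 1 < rod 12 < rod 9 < rod 8.
So rod 5 < rod 8; rod 8 is the longer of the two.

rod 8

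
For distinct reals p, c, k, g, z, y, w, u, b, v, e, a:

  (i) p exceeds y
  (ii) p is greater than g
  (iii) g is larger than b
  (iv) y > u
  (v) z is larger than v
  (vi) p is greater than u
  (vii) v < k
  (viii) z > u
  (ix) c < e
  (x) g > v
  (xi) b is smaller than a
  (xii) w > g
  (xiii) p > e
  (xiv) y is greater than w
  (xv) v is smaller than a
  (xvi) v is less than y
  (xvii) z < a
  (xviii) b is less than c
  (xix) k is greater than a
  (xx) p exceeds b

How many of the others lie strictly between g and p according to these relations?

2

The relations place g below p. An element lies strictly between them when it is forced above g and also forced below p.
Above g: {w, y}. Below p: {b, v, c, u, w, e, y}.
Intersection: {w, y} — 2.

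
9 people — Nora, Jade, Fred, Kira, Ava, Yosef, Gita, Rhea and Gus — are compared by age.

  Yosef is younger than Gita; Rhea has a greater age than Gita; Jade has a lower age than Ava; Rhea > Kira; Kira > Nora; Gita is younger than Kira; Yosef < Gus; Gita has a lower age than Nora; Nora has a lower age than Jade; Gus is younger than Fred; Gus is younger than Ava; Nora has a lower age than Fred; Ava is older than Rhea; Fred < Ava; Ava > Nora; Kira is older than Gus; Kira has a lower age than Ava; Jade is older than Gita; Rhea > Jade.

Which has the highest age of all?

Yosef is not greatest since Yosef < Gita; Gita is not greatest since Gita < Jade; Nora is not greatest since Nora < Kira; Gus is not greatest since Gus < Fred; Fred is not greatest since Fred < Ava; Kira is not greatest since Kira < Rhea; Jade is not greatest since Jade < Ava; Rhea is not greatest since Rhea < Ava.
Only Ava has nothing above it, so Ava is the highest age.

Ava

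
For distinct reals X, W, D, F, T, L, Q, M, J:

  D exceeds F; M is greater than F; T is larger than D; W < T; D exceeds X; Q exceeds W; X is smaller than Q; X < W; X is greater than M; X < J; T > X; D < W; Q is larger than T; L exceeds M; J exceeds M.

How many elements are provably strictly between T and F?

4

Chaining upward from F reaches: M, X, D, W, J, L, Q.
Chaining downward from T reaches: M, X, D, W.
Strictly between F and T are those in both lists: M, X, D, W — 4 elements.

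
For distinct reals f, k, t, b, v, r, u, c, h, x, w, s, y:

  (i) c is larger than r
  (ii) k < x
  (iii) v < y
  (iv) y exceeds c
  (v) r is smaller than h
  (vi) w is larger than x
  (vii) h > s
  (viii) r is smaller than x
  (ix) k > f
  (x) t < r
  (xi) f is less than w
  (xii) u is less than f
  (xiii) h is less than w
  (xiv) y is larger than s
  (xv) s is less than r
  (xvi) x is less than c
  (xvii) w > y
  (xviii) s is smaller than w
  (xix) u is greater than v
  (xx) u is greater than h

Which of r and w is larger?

w

The relevant relations are r < h; h < u; u < f; f < k; k < x; x < c; c < y; y < w.
Chaining these gives r < h < u < f < k < x < c < y < w.
So r < w; w is the larger of the two.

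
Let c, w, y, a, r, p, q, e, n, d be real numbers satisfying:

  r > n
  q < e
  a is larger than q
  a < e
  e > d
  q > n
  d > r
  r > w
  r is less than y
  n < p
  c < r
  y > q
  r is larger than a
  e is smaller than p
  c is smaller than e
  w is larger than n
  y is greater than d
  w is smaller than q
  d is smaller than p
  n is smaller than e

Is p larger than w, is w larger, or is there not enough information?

p

w < q and q < a give w < a.
Then a < r extends the chain to r.
With r < d: w < q < a < r < d.
With d < e: w < q < a < r < d < e.
Then e < p extends the chain to p.
So p is larger.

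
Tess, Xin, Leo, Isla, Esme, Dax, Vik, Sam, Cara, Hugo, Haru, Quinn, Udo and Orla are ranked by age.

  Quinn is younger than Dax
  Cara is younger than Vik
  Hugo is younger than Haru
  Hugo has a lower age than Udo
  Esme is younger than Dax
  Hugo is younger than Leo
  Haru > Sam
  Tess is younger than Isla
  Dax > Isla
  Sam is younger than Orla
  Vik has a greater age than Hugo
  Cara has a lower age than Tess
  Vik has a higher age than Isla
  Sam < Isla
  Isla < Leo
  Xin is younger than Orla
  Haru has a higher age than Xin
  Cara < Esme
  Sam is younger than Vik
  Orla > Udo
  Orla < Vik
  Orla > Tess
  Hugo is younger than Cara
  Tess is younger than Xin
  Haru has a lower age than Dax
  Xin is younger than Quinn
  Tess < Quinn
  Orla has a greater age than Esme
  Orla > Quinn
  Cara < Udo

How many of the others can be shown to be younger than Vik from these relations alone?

Directly below Vik: Hugo, Cara, Sam, Isla, Orla.
One step further: Esme, Udo, Tess, Xin, Quinn (10 so far).
Nothing else is reachable below Vik; 10 in all.

10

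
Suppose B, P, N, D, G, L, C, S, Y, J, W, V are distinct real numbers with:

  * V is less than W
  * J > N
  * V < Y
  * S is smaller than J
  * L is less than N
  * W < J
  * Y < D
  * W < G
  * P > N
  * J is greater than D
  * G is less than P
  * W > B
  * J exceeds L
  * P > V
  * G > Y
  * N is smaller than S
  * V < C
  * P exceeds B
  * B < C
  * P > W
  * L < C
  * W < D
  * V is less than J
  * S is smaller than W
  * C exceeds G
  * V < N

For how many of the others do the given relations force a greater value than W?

5

The elements the relations force above W are G, D, J, P, C — no chain reaches any other.
That is 5.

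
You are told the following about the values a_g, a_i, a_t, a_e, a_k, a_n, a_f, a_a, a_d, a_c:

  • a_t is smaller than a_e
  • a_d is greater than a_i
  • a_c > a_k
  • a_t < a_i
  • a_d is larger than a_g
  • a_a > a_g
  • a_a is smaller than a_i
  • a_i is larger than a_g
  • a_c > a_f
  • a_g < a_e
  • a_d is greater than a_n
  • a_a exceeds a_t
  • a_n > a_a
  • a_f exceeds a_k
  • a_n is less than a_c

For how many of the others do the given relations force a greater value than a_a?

From a_a the given relations immediately reach a_n, a_i.
From those, a_c, a_d — 4 in total.
No other element is forced above a_a by the given relations, so the count is 4.

4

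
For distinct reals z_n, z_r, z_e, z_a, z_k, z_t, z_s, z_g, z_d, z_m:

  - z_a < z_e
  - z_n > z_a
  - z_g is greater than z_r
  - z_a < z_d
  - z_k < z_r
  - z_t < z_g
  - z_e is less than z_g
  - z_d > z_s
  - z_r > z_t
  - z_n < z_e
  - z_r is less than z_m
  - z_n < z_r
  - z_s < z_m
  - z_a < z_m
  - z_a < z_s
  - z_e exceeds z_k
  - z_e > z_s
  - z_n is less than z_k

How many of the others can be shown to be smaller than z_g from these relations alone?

7

From z_g the given relations immediately reach z_t, z_r, z_e.
From those, z_a, z_n, z_s, z_k — 7 in total.
Nothing else is reachable below z_g; 7 in all.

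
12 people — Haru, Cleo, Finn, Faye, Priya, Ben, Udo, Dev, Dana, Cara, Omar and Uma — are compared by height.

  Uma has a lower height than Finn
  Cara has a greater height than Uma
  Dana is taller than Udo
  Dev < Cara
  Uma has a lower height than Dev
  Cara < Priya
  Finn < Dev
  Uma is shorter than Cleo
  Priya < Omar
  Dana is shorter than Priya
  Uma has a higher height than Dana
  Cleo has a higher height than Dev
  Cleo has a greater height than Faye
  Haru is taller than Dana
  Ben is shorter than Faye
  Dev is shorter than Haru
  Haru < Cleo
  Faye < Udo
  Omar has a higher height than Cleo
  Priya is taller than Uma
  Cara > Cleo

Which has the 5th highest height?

The consecutive relations fix a unique order: Ben < Faye < Udo < Dana < Uma < Finn < Dev < Haru < Cleo < Cara < Priya < Omar.
Counting 5 from the largest end gives Haru.

Haru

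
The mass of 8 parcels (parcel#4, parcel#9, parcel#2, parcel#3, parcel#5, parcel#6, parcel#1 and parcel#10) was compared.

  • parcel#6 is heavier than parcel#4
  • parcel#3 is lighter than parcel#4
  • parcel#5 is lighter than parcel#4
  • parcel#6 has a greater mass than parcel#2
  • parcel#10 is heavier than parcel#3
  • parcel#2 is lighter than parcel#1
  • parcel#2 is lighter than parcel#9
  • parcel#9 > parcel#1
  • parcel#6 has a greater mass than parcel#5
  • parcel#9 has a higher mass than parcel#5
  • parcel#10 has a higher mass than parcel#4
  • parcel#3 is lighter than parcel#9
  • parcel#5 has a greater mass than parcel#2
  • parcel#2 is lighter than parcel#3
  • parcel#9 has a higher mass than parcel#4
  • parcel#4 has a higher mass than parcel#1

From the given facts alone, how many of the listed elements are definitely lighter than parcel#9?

Directly below parcel#9: parcel#2, parcel#3, parcel#5, parcel#1, parcel#4.
No other element is forced below parcel#9 by the given relations, so the count is 5.

5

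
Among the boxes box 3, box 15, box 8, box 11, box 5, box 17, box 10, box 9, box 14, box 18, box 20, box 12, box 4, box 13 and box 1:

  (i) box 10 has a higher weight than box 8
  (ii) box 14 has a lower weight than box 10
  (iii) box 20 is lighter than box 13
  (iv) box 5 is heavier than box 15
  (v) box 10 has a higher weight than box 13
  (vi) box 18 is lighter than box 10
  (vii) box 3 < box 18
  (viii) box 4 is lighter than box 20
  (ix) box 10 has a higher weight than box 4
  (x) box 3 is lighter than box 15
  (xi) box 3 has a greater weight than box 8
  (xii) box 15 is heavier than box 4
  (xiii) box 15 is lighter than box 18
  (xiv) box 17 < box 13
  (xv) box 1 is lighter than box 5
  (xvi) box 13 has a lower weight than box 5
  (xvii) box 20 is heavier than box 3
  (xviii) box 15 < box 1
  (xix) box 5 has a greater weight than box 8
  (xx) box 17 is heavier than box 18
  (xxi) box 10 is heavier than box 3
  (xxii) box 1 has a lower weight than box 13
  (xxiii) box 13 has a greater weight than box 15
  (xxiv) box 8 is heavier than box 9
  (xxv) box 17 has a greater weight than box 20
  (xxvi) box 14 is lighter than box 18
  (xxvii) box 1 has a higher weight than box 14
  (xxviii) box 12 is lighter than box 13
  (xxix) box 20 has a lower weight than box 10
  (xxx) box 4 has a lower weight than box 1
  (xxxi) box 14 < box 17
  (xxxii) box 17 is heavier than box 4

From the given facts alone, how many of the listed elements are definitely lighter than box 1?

6

The elements the relations force below box 1 are box 9, box 8, box 4, box 14, box 3, box 15 — no chain reaches any other.
That is 6.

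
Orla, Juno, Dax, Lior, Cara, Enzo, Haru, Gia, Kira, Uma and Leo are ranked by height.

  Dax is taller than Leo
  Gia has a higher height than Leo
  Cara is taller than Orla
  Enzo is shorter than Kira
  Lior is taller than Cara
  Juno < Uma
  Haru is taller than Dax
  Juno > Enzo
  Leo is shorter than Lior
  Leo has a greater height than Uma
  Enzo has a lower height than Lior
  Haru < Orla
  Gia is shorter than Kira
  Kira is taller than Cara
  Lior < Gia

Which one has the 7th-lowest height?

Chaining the given pairs: Enzo < Juno < Uma < Leo < Dax < Haru < Orla < Cara < Lior < Gia < Kira.
The 7th smallest is Orla.

Orla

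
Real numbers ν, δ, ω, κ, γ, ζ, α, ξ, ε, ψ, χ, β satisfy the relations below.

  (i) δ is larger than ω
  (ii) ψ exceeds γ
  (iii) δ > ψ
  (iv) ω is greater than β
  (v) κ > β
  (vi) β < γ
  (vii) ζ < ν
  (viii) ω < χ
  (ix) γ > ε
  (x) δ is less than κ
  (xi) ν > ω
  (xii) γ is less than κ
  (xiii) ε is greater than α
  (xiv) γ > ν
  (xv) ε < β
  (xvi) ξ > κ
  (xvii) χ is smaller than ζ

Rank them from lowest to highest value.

α < ε < β < ω < χ < ζ < ν < γ < ψ < δ < κ < ξ

Each adjacent pair is fixed by a given relation: α < ε; ε < β; β < ω; ω < χ; χ < ζ; ζ < ν; ν < γ; γ < ψ; ψ < δ; δ < κ; κ < ξ. Chaining them end to end gives the full order.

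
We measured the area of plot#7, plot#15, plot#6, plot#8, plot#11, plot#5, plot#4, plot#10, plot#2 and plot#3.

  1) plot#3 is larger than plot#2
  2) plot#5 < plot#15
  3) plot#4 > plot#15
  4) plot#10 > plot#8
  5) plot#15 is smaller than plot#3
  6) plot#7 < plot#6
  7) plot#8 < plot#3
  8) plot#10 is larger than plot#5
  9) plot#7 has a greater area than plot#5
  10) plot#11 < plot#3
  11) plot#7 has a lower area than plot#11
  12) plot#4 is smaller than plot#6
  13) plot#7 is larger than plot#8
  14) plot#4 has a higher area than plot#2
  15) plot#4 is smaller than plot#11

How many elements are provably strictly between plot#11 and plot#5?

The relations place plot#5 below plot#11. An element lies strictly between them when it is forced above plot#5 and also forced below plot#11.
Above plot#5: {plot#15, plot#10, plot#4, plot#7, plot#6, plot#3}. Below plot#11: {plot#8, plot#15, plot#2, plot#4, plot#7}.
Intersection: {plot#15, plot#4, plot#7} — 3.

3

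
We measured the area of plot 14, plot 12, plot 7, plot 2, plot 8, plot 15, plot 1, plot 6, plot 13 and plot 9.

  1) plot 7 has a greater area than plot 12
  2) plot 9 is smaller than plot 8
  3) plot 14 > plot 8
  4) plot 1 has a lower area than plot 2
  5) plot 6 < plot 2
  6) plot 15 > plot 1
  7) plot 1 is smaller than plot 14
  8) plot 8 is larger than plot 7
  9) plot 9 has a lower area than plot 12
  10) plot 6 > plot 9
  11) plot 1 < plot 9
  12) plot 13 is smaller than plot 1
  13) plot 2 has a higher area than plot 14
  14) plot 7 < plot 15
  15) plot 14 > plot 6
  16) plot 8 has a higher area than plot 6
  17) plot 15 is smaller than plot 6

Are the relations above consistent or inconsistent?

The single ordering plot 13 < plot 1 < plot 9 < plot 12 < plot 7 < plot 15 < plot 6 < plot 8 < plot 14 < plot 2 satisfies every listed relation, so no contradiction arises.

consistent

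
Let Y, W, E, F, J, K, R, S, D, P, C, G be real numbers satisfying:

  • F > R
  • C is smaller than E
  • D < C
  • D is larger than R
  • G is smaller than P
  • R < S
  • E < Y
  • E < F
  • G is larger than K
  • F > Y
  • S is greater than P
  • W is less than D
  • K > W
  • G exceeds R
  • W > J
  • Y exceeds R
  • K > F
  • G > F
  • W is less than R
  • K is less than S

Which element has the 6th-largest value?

Y

Piecing the relations together gives one ordering: J < W < R < D < C < E < Y < F < K < G < P < S.
Counting 6 from the largest end gives Y.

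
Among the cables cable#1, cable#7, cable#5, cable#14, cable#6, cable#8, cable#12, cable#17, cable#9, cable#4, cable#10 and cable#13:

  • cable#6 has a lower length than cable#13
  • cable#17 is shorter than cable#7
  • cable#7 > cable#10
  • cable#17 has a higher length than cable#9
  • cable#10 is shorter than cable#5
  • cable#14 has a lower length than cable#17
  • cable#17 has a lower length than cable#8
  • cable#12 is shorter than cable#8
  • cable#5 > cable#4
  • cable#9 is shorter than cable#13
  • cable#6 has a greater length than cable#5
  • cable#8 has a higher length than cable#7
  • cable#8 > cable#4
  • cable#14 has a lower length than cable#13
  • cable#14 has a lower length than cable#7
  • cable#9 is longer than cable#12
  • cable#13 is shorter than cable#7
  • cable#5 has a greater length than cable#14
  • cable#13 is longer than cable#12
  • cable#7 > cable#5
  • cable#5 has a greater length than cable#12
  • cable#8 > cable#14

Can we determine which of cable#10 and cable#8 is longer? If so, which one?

Following the relations from cable#10: cable#10 < cable#5 < cable#6 < cable#13 < cable#7 < cable#8.
So cable#8 is longer.

cable#8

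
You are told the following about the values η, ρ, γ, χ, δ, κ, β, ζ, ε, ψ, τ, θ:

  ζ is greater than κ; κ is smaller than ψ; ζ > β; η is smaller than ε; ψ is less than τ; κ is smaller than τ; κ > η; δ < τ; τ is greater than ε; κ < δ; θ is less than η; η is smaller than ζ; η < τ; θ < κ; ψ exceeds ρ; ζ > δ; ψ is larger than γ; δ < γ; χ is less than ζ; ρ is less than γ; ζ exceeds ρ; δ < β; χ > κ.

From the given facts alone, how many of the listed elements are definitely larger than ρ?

4

Directly above ρ: γ, ψ, ζ.
One step further: τ (4 so far).
No other element is forced above ρ by the given relations, so the count is 4.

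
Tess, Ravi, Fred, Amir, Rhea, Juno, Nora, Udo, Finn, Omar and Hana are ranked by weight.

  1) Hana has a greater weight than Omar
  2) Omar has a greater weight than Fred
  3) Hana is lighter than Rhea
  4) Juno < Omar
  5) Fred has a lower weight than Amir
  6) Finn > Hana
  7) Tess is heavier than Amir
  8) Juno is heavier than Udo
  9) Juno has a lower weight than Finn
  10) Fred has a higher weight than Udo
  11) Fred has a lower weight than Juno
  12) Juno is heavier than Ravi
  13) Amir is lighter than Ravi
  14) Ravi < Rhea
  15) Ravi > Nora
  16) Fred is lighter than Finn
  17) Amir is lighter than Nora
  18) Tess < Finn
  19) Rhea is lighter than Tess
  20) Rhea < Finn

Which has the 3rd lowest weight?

Piecing the relations together gives one ordering: Udo < Fred < Amir < Nora < Ravi < Juno < Omar < Hana < Rhea < Tess < Finn.
Counting 3 from the smallest end gives Amir.

Amir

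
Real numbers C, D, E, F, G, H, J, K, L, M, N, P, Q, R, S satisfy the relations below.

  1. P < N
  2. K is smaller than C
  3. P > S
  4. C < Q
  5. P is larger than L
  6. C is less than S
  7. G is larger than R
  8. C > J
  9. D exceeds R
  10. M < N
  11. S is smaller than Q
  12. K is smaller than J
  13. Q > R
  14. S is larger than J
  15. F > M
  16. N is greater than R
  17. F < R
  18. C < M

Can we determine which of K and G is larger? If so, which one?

Link the given pairs in sequence: K < C; C < M; M < F; F < R; R < G.
Together: K < C < M < F < R < G.
So G is larger.

G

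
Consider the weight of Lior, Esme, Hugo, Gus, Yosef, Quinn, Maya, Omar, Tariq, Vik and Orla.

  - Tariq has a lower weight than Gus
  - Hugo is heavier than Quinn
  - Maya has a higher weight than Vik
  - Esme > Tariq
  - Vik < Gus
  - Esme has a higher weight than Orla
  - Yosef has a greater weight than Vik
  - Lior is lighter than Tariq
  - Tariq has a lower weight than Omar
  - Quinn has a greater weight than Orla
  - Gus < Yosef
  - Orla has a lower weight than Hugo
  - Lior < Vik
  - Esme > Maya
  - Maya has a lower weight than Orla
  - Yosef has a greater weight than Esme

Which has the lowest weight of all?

Lior

Vik is not least since Lior < Vik; Maya is not least since Vik < Maya; Orla is not least since Maya < Orla; Tariq is not least since Lior < Tariq; Gus is not least since Vik < Gus; Omar is not least since Tariq < Omar; Quinn is not least since Orla < Quinn; Hugo is not least since Orla < Hugo; Esme is not least since Tariq < Esme; Yosef is not least since Esme < Yosef.
Only Lior has nothing below it, so Lior is the lowest weight.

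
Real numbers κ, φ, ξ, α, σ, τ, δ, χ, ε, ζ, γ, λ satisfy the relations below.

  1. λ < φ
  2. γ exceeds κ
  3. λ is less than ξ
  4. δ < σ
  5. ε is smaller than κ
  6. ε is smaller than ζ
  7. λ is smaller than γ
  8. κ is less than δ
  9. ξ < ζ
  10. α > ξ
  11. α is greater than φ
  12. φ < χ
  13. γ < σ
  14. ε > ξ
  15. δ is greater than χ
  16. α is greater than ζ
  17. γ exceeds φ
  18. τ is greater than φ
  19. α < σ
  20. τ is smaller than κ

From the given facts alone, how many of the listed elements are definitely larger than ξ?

7

The elements the relations force above ξ are ε, ζ, α, κ, γ, δ, σ — no chain reaches any other.
That is 7.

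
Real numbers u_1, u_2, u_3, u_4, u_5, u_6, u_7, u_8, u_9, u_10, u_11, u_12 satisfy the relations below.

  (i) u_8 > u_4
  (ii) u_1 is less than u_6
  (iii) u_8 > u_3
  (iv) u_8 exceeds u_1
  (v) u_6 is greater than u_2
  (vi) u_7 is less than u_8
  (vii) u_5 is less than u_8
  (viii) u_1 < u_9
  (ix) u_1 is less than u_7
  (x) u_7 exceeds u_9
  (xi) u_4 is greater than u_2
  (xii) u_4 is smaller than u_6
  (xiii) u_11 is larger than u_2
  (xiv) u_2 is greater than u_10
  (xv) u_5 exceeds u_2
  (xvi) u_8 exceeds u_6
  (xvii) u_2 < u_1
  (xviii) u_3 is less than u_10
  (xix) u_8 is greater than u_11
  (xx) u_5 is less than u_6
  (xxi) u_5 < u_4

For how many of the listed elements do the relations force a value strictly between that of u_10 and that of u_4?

2

Chaining upward from u_10 reaches: u_2, u_1, u_9, u_5, u_11, u_7, u_6, u_8.
Chaining downward from u_4 reaches: u_3, u_2, u_5.
Strictly between u_10 and u_4 are those in both lists: u_2, u_5 — 2 elements.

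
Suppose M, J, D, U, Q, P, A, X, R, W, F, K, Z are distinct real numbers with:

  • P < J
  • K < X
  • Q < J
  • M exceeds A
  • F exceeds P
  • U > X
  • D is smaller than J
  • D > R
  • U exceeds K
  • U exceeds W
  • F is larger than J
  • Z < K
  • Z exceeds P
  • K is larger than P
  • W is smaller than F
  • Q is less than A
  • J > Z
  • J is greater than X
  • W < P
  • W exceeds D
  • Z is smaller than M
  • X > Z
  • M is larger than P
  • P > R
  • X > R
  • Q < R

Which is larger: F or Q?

Link the given pairs in sequence: Q < R; R < P; P < Z; Z < K; K < X; X < J; J < F.
Together: Q < R < P < Z < K < X < J < F.
So Q < F; F is the larger of the two.

F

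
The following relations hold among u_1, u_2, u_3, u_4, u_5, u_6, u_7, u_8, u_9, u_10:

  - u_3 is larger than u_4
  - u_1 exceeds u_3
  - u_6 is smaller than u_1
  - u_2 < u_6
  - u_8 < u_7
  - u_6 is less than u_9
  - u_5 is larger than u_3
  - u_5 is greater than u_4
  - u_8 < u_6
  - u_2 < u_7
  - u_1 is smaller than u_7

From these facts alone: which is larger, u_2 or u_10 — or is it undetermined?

undetermined

Following every chain through u_10: nothing is chained to u_10.
u_2 is not reached, and no chain runs the other way from u_2 to u_10.
So the given relations leave the order of u_10 and u_2 undetermined.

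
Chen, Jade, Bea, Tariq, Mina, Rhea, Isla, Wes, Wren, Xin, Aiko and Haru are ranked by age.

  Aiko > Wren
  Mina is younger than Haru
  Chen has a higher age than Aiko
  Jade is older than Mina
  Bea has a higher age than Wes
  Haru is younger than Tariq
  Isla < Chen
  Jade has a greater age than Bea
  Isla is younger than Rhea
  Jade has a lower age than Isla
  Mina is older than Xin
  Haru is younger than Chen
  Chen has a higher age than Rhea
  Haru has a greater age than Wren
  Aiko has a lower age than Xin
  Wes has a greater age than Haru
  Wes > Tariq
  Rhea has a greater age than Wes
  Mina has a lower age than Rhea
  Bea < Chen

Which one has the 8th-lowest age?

The consecutive relations fix a unique order: Wren < Aiko < Xin < Mina < Haru < Tariq < Wes < Bea < Jade < Isla < Rhea < Chen.
The 8th smallest is Bea.

Bea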